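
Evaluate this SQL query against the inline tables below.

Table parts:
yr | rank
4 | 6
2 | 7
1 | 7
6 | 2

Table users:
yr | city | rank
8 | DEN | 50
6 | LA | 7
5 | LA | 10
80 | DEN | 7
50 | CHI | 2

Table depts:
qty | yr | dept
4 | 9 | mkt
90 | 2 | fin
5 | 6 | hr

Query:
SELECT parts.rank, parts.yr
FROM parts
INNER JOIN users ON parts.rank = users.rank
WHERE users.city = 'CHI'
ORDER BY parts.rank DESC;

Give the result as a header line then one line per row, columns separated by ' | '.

After JOIN users (5 rows):
parts.yr | parts.rank | users.yr | users.city | users.rank
2 | 7 | 6 | LA | 7
2 | 7 | 80 | DEN | 7
1 | 7 | 6 | LA | 7
1 | 7 | 80 | DEN | 7
6 | 2 | 50 | CHI | 2
After WHERE (1 rows):
parts.yr | parts.rank | users.yr | users.city | users.rank
6 | 2 | 50 | CHI | 2
After SELECT (1 rows):
parts.rank | parts.yr
2 | 6
After ORDER BY (1 rows):
parts.rank | parts.yr
2 | 6

== RESULT ==
parts.rank | parts.yr
2 | 6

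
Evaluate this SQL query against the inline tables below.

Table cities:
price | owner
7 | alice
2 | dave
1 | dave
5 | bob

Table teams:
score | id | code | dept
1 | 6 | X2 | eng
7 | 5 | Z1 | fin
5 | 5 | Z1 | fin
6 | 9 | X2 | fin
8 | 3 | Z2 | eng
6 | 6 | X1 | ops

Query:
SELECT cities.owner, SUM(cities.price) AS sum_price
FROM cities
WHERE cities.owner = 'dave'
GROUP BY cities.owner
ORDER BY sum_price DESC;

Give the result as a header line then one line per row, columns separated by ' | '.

== RESULT ==
cities.owner | sum_price
dave | 3

Derivation:
After WHERE (2 rows):
cities.price | cities.owner
2 | dave
1 | dave
After GROUP BY (1 rows):
cities.owner | sum_price
dave | 3
After ORDER BY (1 rows):
cities.owner | sum_price
dave | 3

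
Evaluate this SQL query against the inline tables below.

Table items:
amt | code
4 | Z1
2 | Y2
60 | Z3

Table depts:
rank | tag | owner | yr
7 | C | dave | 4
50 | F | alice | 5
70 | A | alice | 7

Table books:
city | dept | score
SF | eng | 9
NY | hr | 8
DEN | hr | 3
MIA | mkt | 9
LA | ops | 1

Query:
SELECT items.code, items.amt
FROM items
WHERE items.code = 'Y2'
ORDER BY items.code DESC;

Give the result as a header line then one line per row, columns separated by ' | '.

After WHERE (1 rows):
items.amt | items.code
2 | Y2
After SELECT (1 rows):
items.code | items.amt
Y2 | 2
After ORDER BY (1 rows):
items.code | items.amt
Y2 | 2

== RESULT ==
items.code | items.amt
Y2 | 2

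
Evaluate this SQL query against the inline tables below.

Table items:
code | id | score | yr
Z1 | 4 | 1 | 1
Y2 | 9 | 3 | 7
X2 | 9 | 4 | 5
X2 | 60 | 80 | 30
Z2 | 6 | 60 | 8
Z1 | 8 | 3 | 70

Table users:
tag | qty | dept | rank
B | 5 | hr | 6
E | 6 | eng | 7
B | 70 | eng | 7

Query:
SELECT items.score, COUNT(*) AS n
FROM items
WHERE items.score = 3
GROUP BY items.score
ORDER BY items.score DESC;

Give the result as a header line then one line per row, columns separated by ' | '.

== RESULT ==
items.score | n
3 | 2

Derivation:
After WHERE (2 rows):
items.code | items.id | items.score | items.yr
Y2 | 9 | 3 | 7
Z1 | 8 | 3 | 70
After GROUP BY (1 rows):
items.score | n
3 | 2
After ORDER BY (1 rows):
items.score | n
3 | 2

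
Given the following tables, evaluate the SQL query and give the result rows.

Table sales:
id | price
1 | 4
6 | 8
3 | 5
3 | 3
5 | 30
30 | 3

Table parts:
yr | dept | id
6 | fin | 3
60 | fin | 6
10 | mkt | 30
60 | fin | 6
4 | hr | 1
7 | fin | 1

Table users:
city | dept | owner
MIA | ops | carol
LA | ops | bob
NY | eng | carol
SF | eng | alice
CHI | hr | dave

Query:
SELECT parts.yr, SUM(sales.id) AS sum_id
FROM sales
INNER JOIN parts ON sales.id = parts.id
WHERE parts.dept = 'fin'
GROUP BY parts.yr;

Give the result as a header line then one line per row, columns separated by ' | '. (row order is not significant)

After JOIN parts (7 rows):
sales.id | sales.price | parts.yr | parts.dept | parts.id
1 | 4 | 4 | hr | 1
1 | 4 | 7 | fin | 1
6 | 8 | 60 | fin | 6
6 | 8 | 60 | fin | 6
3 | 5 | 6 | fin | 3
3 | 3 | 6 | fin | 3
30 | 3 | 10 | mkt | 30
After WHERE (5 rows):
sales.id | sales.price | parts.yr | parts.dept | parts.id
1 | 4 | 7 | fin | 1
6 | 8 | 60 | fin | 6
6 | 8 | 60 | fin | 6
3 | 5 | 6 | fin | 3
3 | 3 | 6 | fin | 3
After GROUP BY (3 rows):
parts.yr | sum_id
7 | 1
60 | 12
6 | 6

== RESULT ==
parts.yr | sum_id
7 | 1
60 | 12
6 | 6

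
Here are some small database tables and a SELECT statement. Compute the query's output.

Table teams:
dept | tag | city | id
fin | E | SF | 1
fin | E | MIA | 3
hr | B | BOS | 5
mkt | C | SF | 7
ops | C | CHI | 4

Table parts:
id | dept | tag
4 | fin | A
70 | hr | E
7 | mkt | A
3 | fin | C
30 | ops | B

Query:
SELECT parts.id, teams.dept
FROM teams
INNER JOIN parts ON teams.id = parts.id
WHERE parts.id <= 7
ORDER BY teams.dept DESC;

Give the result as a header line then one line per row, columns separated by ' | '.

== RESULT ==
parts.id | teams.dept
4 | ops
7 | mkt
3 | fin

Derivation:
After JOIN parts (3 rows):
teams.dept | teams.tag | teams.city | teams.id | parts.id | parts.dept | parts.tag
fin | E | MIA | 3 | 3 | fin | C
mkt | C | SF | 7 | 7 | mkt | A
ops | C | CHI | 4 | 4 | fin | A
After WHERE (3 rows):
teams.dept | teams.tag | teams.city | teams.id | parts.id | parts.dept | parts.tag
fin | E | MIA | 3 | 3 | fin | C
mkt | C | SF | 7 | 7 | mkt | A
ops | C | CHI | 4 | 4 | fin | A
After SELECT (3 rows):
parts.id | teams.dept
3 | fin
7 | mkt
4 | ops
After ORDER BY (3 rows):
parts.id | teams.dept
4 | ops
7 | mkt
3 | fin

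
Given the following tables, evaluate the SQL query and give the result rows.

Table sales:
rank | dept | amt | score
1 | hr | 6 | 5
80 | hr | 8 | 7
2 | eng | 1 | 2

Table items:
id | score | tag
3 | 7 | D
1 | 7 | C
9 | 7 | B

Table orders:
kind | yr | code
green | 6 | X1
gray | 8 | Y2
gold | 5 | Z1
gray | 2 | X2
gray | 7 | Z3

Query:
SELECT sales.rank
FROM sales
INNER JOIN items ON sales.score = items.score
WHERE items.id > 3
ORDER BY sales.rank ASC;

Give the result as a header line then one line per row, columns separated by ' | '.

After JOIN items (3 rows):
sales.rank | sales.dept | sales.amt | sales.score | items.id | items.score | items.tag
80 | hr | 8 | 7 | 3 | 7 | D
80 | hr | 8 | 7 | 1 | 7 | C
80 | hr | 8 | 7 | 9 | 7 | B
After WHERE (1 rows):
sales.rank | sales.dept | sales.amt | sales.score | items.id | items.score | items.tag
80 | hr | 8 | 7 | 9 | 7 | B
After SELECT (1 rows):
sales.rank
80
After ORDER BY (1 rows):
sales.rank
80

== RESULT ==
sales.rank
80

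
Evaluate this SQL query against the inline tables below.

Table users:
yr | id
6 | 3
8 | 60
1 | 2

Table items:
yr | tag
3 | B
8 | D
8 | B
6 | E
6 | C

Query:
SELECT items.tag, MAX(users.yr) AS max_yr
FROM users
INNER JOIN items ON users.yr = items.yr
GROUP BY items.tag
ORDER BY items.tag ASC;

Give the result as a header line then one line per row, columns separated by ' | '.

== RESULT ==
items.tag | max_yr
B | 8
C | 6
D | 8
E | 6

Derivation:
After JOIN items (4 rows):
users.yr | users.id | items.yr | items.tag
6 | 3 | 6 | E
6 | 3 | 6 | C
8 | 60 | 8 | D
8 | 60 | 8 | B
After GROUP BY (4 rows):
items.tag | max_yr
E | 6
C | 6
D | 8
B | 8
After ORDER BY (4 rows):
items.tag | max_yr
B | 8
C | 6
D | 8
E | 6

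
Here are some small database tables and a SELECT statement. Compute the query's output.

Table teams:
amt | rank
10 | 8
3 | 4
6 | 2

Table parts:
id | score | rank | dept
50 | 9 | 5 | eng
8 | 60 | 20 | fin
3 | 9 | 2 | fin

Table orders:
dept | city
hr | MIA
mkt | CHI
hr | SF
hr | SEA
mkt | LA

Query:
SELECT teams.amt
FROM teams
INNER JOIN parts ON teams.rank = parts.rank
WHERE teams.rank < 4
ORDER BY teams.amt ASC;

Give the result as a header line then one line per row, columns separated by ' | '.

After JOIN parts (1 rows):
teams.amt | teams.rank | parts.id | parts.score | parts.rank | parts.dept
6 | 2 | 3 | 9 | 2 | fin
After WHERE (1 rows):
teams.amt | teams.rank | parts.id | parts.score | parts.rank | parts.dept
6 | 2 | 3 | 9 | 2 | fin
After SELECT (1 rows):
teams.amt
6
After ORDER BY (1 rows):
teams.amt
6

== RESULT ==
teams.amt
6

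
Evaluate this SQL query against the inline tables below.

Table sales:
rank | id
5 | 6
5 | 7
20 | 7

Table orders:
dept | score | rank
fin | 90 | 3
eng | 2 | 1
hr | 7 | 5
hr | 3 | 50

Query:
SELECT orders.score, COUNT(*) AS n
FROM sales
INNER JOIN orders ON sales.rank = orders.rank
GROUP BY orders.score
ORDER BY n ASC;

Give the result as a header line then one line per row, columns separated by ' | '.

== RESULT ==
orders.score | n
7 | 2

Derivation:
After JOIN orders (2 rows):
sales.rank | sales.id | orders.dept | orders.score | orders.rank
5 | 6 | hr | 7 | 5
5 | 7 | hr | 7 | 5
After GROUP BY (1 rows):
orders.score | n
7 | 2
After ORDER BY (1 rows):
orders.score | n
7 | 2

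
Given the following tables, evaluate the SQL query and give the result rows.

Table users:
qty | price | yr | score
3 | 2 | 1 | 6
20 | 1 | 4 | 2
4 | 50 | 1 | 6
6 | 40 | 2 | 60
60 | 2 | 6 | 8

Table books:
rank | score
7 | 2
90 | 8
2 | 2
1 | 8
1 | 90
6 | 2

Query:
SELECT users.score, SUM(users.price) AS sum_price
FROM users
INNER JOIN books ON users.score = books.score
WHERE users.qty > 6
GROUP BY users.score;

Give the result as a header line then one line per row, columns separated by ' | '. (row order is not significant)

After JOIN books (5 rows):
users.qty | users.price | users.yr | users.score | books.rank | books.score
20 | 1 | 4 | 2 | 7 | 2
20 | 1 | 4 | 2 | 2 | 2
20 | 1 | 4 | 2 | 6 | 2
60 | 2 | 6 | 8 | 90 | 8
60 | 2 | 6 | 8 | 1 | 8
After WHERE (5 rows):
users.qty | users.price | users.yr | users.score | books.rank | books.score
20 | 1 | 4 | 2 | 7 | 2
20 | 1 | 4 | 2 | 2 | 2
20 | 1 | 4 | 2 | 6 | 2
60 | 2 | 6 | 8 | 90 | 8
60 | 2 | 6 | 8 | 1 | 8
After GROUP BY (2 rows):
users.score | sum_price
2 | 3
8 | 4

== RESULT ==
users.score | sum_price
2 | 3
8 | 4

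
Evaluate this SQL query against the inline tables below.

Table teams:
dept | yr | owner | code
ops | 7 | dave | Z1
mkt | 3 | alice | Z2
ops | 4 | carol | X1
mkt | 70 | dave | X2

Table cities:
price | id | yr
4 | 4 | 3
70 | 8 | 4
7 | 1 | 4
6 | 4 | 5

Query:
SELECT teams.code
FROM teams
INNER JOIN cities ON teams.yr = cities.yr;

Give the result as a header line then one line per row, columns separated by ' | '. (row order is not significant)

After JOIN cities (3 rows):
teams.dept | teams.yr | teams.owner | teams.code | cities.price | cities.id | cities.yr
mkt | 3 | alice | Z2 | 4 | 4 | 3
ops | 4 | carol | X1 | 70 | 8 | 4
ops | 4 | carol | X1 | 7 | 1 | 4
After SELECT (3 rows):
teams.code
Z2
X1
X1

== RESULT ==
teams.code
Z2
X1
X1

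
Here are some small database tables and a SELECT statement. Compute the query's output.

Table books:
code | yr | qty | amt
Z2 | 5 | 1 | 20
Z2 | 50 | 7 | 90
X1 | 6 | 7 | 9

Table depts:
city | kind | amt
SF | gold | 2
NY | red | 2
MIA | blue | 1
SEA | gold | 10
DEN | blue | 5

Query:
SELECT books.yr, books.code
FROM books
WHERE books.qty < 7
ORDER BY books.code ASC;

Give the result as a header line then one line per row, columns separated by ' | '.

After WHERE (1 rows):
books.code | books.yr | books.qty | books.amt
Z2 | 5 | 1 | 20
After SELECT (1 rows):
books.yr | books.code
5 | Z2
After ORDER BY (1 rows):
books.yr | books.code
5 | Z2

== RESULT ==
books.yr | books.code
5 | Z2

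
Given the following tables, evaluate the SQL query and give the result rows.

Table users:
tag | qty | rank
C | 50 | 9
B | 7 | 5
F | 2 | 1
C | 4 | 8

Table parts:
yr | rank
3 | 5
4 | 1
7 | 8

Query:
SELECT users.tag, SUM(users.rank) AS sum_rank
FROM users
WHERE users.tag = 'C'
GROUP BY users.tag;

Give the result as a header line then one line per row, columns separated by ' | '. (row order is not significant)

== RESULT ==
users.tag | sum_rank
C | 17

Derivation:
After WHERE (2 rows):
users.tag | users.qty | users.rank
C | 50 | 9
C | 4 | 8
After GROUP BY (1 rows):
users.tag | sum_rank
C | 17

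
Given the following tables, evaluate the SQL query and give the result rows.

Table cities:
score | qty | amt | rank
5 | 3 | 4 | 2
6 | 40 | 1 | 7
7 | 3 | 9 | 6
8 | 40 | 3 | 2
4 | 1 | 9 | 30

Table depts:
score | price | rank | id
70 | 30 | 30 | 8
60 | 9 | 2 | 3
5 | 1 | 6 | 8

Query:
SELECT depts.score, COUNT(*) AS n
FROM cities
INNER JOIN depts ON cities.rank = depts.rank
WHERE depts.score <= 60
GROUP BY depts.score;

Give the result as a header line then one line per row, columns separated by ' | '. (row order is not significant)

After JOIN depts (4 rows):
cities.score | cities.qty | cities.amt | cities.rank | depts.score | depts.price | depts.rank | depts.id
5 | 3 | 4 | 2 | 60 | 9 | 2 | 3
7 | 3 | 9 | 6 | 5 | 1 | 6 | 8
8 | 40 | 3 | 2 | 60 | 9 | 2 | 3
4 | 1 | 9 | 30 | 70 | 30 | 30 | 8
After WHERE (3 rows):
cities.score | cities.qty | cities.amt | cities.rank | depts.score | depts.price | depts.rank | depts.id
5 | 3 | 4 | 2 | 60 | 9 | 2 | 3
7 | 3 | 9 | 6 | 5 | 1 | 6 | 8
8 | 40 | 3 | 2 | 60 | 9 | 2 | 3
After GROUP BY (2 rows):
depts.score | n
60 | 2
5 | 1

== RESULT ==
depts.score | n
60 | 2
5 | 1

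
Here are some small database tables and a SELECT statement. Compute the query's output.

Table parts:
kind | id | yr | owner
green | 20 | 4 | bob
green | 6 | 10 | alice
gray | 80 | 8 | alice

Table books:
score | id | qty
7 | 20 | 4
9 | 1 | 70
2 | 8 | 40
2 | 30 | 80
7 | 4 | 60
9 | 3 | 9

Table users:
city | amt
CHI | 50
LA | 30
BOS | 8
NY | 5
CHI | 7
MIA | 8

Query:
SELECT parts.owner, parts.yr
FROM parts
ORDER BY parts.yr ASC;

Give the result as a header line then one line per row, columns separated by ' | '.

== RESULT ==
parts.owner | parts.yr
bob | 4
alice | 8
alice | 10

Derivation:
After SELECT (3 rows):
parts.owner | parts.yr
bob | 4
alice | 10
alice | 8
After ORDER BY (3 rows):
parts.owner | parts.yr
bob | 4
alice | 8
alice | 10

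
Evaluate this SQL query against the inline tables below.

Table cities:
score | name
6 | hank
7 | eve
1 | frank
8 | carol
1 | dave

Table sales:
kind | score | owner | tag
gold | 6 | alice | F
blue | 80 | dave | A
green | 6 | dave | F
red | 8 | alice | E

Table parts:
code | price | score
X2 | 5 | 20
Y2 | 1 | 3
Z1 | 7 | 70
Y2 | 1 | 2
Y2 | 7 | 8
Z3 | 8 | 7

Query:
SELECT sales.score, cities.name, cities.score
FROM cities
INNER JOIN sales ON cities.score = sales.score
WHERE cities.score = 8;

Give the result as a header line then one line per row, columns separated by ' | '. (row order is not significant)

== RESULT ==
sales.score | cities.name | cities.score
8 | carol | 8

Derivation:
After JOIN sales (3 rows):
cities.score | cities.name | sales.kind | sales.score | sales.owner | sales.tag
6 | hank | gold | 6 | alice | F
6 | hank | green | 6 | dave | F
8 | carol | red | 8 | alice | E
After WHERE (1 rows):
cities.score | cities.name | sales.kind | sales.score | sales.owner | sales.tag
8 | carol | red | 8 | alice | E
After SELECT (1 rows):
sales.score | cities.name | cities.score
8 | carol | 8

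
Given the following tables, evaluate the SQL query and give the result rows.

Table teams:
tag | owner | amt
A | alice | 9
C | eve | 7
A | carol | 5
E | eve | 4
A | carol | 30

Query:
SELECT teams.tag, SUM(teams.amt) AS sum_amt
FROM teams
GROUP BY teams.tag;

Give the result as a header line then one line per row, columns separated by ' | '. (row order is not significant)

After GROUP BY (3 rows):
teams.tag | sum_amt
A | 44
C | 7
E | 4

== RESULT ==
teams.tag | sum_amt
A | 44
C | 7
E | 4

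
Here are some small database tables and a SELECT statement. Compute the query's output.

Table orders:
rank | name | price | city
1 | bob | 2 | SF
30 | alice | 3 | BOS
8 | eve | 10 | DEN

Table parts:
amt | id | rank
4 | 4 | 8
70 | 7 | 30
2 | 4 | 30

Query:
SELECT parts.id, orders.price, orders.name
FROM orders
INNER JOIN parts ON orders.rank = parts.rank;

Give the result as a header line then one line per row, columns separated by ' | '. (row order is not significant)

== RESULT ==
parts.id | orders.price | orders.name
7 | 3 | alice
4 | 3 | alice
4 | 10 | eve

Derivation:
After JOIN parts (3 rows):
orders.rank | orders.name | orders.price | orders.city | parts.amt | parts.id | parts.rank
30 | alice | 3 | BOS | 70 | 7 | 30
30 | alice | 3 | BOS | 2 | 4 | 30
8 | eve | 10 | DEN | 4 | 4 | 8
After SELECT (3 rows):
parts.id | orders.price | orders.name
7 | 3 | alice
4 | 3 | alice
4 | 10 | eve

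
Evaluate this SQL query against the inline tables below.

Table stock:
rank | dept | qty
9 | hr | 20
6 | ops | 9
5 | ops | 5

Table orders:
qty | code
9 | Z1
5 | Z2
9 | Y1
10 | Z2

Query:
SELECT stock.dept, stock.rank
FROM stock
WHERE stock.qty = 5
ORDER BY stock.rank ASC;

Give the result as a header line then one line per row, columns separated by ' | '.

After WHERE (1 rows):
stock.rank | stock.dept | stock.qty
5 | ops | 5
After SELECT (1 rows):
stock.dept | stock.rank
ops | 5
After ORDER BY (1 rows):
stock.dept | stock.rank
ops | 5

== RESULT ==
stock.dept | stock.rank
ops | 5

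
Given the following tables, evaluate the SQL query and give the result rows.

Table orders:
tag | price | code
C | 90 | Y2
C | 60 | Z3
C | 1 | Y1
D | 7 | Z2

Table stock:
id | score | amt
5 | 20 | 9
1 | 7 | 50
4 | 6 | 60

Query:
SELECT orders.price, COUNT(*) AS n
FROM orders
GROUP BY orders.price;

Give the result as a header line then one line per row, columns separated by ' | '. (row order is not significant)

== RESULT ==
orders.price | n
90 | 1
60 | 1
1 | 1
7 | 1

Derivation:
After GROUP BY (4 rows):
orders.price | n
90 | 1
60 | 1
1 | 1
7 | 1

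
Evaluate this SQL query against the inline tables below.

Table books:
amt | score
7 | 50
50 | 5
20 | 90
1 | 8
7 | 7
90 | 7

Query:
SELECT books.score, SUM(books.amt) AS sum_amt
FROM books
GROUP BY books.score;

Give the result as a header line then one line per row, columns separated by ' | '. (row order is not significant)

== RESULT ==
books.score | sum_amt
50 | 7
5 | 50
90 | 20
8 | 1
7 | 97

Derivation:
After GROUP BY (5 rows):
books.score | sum_amt
50 | 7
5 | 50
90 | 20
8 | 1
7 | 97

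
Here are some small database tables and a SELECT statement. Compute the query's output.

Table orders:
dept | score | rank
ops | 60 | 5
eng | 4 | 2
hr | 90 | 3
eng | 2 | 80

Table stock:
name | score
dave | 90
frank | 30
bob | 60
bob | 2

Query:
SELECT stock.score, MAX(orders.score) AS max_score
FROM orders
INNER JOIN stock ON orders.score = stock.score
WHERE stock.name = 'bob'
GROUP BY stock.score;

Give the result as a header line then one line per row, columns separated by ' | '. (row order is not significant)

After JOIN stock (3 rows):
orders.dept | orders.score | orders.rank | stock.name | stock.score
ops | 60 | 5 | bob | 60
hr | 90 | 3 | dave | 90
eng | 2 | 80 | bob | 2
After WHERE (2 rows):
orders.dept | orders.score | orders.rank | stock.name | stock.score
ops | 60 | 5 | bob | 60
eng | 2 | 80 | bob | 2
After GROUP BY (2 rows):
stock.score | max_score
60 | 60
2 | 2

== RESULT ==
stock.score | max_score
60 | 60
2 | 2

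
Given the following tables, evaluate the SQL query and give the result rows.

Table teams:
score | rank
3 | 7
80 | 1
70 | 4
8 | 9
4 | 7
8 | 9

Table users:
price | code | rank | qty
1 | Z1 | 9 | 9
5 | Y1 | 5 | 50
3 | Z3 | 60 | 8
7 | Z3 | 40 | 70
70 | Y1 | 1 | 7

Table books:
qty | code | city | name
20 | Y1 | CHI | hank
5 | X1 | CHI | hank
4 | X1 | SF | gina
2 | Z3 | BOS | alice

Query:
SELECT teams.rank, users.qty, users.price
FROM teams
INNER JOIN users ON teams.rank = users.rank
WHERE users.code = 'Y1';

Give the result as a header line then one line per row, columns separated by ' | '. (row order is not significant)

After JOIN users (3 rows):
teams.score | teams.rank | users.price | users.code | users.rank | users.qty
80 | 1 | 70 | Y1 | 1 | 7
8 | 9 | 1 | Z1 | 9 | 9
8 | 9 | 1 | Z1 | 9 | 9
After WHERE (1 rows):
teams.score | teams.rank | users.price | users.code | users.rank | users.qty
80 | 1 | 70 | Y1 | 1 | 7
After SELECT (1 rows):
teams.rank | users.qty | users.price
1 | 7 | 70

== RESULT ==
teams.rank | users.qty | users.price
1 | 7 | 70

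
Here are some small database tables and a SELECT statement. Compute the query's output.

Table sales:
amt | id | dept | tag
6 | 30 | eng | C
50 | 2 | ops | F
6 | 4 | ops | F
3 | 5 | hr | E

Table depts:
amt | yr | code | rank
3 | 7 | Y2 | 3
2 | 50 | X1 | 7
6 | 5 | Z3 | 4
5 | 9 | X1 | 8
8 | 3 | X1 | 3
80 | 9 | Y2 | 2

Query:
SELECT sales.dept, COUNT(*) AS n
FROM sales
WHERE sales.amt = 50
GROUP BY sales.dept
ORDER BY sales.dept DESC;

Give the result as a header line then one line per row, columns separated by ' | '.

After WHERE (1 rows):
sales.amt | sales.id | sales.dept | sales.tag
50 | 2 | ops | F
After GROUP BY (1 rows):
sales.dept | n
ops | 1
After ORDER BY (1 rows):
sales.dept | n
ops | 1

== RESULT ==
sales.dept | n
ops | 1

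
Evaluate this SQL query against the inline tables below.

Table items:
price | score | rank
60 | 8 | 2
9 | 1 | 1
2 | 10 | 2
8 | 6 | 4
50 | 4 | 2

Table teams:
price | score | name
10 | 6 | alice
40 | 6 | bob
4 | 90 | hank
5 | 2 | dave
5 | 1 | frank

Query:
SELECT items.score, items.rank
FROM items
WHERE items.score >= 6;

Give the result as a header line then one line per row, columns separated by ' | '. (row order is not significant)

== RESULT ==
items.score | items.rank
8 | 2
10 | 2
6 | 4

Derivation:
After WHERE (3 rows):
items.price | items.score | items.rank
60 | 8 | 2
2 | 10 | 2
8 | 6 | 4
After SELECT (3 rows):
items.score | items.rank
8 | 2
10 | 2
6 | 4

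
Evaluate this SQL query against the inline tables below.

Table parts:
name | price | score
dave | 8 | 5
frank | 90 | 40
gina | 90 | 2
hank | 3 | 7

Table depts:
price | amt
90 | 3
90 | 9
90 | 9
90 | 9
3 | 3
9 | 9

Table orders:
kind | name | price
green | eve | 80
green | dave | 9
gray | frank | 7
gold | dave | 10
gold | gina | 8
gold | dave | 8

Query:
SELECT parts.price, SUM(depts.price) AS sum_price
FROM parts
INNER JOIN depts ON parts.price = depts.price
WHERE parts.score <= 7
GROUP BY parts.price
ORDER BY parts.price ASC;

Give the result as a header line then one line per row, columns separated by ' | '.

== RESULT ==
parts.price | sum_price
3 | 3
90 | 360

Derivation:
After JOIN depts (9 rows):
parts.name | parts.price | parts.score | depts.price | depts.amt
frank | 90 | 40 | 90 | 3
frank | 90 | 40 | 90 | 9
frank | 90 | 40 | 90 | 9
frank | 90 | 40 | 90 | 9
gina | 90 | 2 | 90 | 3
gina | 90 | 2 | 90 | 9
gina | 90 | 2 | 90 | 9
gina | 90 | 2 | 90 | 9
hank | 3 | 7 | 3 | 3
After WHERE (5 rows):
parts.name | parts.price | parts.score | depts.price | depts.amt
gina | 90 | 2 | 90 | 3
gina | 90 | 2 | 90 | 9
gina | 90 | 2 | 90 | 9
gina | 90 | 2 | 90 | 9
hank | 3 | 7 | 3 | 3
After GROUP BY (2 rows):
parts.price | sum_price
90 | 360
3 | 3
After ORDER BY (2 rows):
parts.price | sum_price
3 | 3
90 | 360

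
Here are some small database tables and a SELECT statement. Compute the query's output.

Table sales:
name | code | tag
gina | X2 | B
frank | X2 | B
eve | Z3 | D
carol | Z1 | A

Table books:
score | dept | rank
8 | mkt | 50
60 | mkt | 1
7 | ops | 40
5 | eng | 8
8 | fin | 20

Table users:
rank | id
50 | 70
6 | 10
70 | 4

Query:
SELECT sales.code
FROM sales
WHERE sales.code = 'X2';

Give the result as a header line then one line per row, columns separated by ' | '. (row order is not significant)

After WHERE (2 rows):
sales.name | sales.code | sales.tag
gina | X2 | B
frank | X2 | B
After SELECT (2 rows):
sales.code
X2
X2

== RESULT ==
sales.code
X2
X2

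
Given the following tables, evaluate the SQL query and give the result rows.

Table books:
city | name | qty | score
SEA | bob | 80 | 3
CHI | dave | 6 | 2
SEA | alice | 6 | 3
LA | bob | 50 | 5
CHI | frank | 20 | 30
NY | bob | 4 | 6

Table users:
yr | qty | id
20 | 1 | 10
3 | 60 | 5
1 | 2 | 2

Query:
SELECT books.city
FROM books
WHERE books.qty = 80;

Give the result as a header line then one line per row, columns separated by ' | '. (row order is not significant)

After WHERE (1 rows):
books.city | books.name | books.qty | books.score
SEA | bob | 80 | 3
After SELECT (1 rows):
books.city
SEA

== RESULT ==
books.city
SEA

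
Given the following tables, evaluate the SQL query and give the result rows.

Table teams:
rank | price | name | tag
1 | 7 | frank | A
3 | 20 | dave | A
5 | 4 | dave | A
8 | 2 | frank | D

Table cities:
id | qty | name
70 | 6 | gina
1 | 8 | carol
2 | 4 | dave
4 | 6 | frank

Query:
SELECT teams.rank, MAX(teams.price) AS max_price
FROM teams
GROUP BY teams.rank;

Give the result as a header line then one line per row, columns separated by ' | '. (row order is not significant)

After GROUP BY (4 rows):
teams.rank | max_price
1 | 7
3 | 20
5 | 4
8 | 2

== RESULT ==
teams.rank | max_price
1 | 7
3 | 20
5 | 4
8 | 2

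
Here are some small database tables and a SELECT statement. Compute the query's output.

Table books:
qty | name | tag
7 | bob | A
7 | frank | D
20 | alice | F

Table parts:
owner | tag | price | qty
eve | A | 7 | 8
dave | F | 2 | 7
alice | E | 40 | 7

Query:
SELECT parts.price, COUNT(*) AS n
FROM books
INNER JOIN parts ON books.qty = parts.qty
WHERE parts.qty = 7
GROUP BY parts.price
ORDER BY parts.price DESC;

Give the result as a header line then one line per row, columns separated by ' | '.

== RESULT ==
parts.price | n
40 | 2
2 | 2

Derivation:
After JOIN parts (4 rows):
books.qty | books.name | books.tag | parts.owner | parts.tag | parts.price | parts.qty
7 | bob | A | dave | F | 2 | 7
7 | bob | A | alice | E | 40 | 7
7 | frank | D | dave | F | 2 | 7
7 | frank | D | alice | E | 40 | 7
After WHERE (4 rows):
books.qty | books.name | books.tag | parts.owner | parts.tag | parts.price | parts.qty
7 | bob | A | dave | F | 2 | 7
7 | bob | A | alice | E | 40 | 7
7 | frank | D | dave | F | 2 | 7
7 | frank | D | alice | E | 40 | 7
After GROUP BY (2 rows):
parts.price | n
2 | 2
40 | 2
After ORDER BY (2 rows):
parts.price | n
40 | 2
2 | 2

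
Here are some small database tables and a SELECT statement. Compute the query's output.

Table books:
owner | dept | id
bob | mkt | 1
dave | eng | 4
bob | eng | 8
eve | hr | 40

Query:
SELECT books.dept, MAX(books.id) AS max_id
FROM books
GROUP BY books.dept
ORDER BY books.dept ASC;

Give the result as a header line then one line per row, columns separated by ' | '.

== RESULT ==
books.dept | max_id
eng | 8
hr | 40
mkt | 1

Derivation:
After GROUP BY (3 rows):
books.dept | max_id
mkt | 1
eng | 8
hr | 40
After ORDER BY (3 rows):
books.dept | max_id
eng | 8
hr | 40
mkt | 1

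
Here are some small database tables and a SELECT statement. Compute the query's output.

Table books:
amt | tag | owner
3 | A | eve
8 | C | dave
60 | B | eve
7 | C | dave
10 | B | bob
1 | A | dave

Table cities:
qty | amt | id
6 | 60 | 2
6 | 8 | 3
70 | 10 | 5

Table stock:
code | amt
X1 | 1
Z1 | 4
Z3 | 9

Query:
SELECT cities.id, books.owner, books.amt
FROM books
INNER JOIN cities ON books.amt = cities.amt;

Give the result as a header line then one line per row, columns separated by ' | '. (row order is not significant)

== RESULT ==
cities.id | books.owner | books.amt
3 | dave | 8
2 | eve | 60
5 | bob | 10

Derivation:
After JOIN cities (3 rows):
books.amt | books.tag | books.owner | cities.qty | cities.amt | cities.id
8 | C | dave | 6 | 8 | 3
60 | B | eve | 6 | 60 | 2
10 | B | bob | 70 | 10 | 5
After SELECT (3 rows):
cities.id | books.owner | books.amt
3 | dave | 8
2 | eve | 60
5 | bob | 10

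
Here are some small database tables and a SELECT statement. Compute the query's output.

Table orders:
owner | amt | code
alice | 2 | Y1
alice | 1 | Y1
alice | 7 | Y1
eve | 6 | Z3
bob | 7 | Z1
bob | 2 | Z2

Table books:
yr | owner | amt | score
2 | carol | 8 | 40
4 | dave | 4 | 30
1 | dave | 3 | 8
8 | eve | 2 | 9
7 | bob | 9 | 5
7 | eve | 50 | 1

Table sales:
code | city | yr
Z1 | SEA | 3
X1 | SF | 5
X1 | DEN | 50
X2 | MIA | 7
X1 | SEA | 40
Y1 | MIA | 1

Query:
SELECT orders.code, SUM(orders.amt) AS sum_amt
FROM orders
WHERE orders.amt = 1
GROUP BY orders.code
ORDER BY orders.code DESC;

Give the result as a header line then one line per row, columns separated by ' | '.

== RESULT ==
orders.code | sum_amt
Y1 | 1

Derivation:
After WHERE (1 rows):
orders.owner | orders.amt | orders.code
alice | 1 | Y1
After GROUP BY (1 rows):
orders.code | sum_amt
Y1 | 1
After ORDER BY (1 rows):
orders.code | sum_amt
Y1 | 1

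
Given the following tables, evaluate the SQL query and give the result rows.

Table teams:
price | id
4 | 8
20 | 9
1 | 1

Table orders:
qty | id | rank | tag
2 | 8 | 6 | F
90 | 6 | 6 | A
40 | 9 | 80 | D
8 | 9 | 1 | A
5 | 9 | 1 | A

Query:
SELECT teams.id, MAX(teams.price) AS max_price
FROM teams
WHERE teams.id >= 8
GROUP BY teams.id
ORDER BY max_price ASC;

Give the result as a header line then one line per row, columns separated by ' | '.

After WHERE (2 rows):
teams.price | teams.id
4 | 8
20 | 9
After GROUP BY (2 rows):
teams.id | max_price
8 | 4
9 | 20
After ORDER BY (2 rows):
teams.id | max_price
8 | 4
9 | 20

== RESULT ==
teams.id | max_price
8 | 4
9 | 20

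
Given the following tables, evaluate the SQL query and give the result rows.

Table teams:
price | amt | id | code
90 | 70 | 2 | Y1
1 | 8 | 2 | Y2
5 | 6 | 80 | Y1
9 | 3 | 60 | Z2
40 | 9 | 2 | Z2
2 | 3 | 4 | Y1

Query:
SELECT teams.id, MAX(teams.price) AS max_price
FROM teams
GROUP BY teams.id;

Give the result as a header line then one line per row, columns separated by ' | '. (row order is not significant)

== RESULT ==
teams.id | max_price
2 | 90
80 | 5
60 | 9
4 | 2

Derivation:
After GROUP BY (4 rows):
teams.id | max_price
2 | 90
80 | 5
60 | 9
4 | 2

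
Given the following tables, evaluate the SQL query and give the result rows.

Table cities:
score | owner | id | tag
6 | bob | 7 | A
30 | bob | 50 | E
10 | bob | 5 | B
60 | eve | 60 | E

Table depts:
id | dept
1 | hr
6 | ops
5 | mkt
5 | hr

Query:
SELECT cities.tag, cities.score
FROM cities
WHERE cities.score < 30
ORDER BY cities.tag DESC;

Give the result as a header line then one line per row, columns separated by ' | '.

== RESULT ==
cities.tag | cities.score
B | 10
A | 6

Derivation:
After WHERE (2 rows):
cities.score | cities.owner | cities.id | cities.tag
6 | bob | 7 | A
10 | bob | 5 | B
After SELECT (2 rows):
cities.tag | cities.score
A | 6
B | 10
After ORDER BY (2 rows):
cities.tag | cities.score
B | 10
A | 6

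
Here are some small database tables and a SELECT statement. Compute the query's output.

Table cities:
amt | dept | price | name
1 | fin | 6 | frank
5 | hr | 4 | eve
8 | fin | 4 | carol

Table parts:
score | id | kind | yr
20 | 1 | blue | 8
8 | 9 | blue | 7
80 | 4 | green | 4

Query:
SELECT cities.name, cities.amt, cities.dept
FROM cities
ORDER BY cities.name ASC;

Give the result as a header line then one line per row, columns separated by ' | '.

== RESULT ==
cities.name | cities.amt | cities.dept
carol | 8 | fin
eve | 5 | hr
frank | 1 | fin

Derivation:
After SELECT (3 rows):
cities.name | cities.amt | cities.dept
frank | 1 | fin
eve | 5 | hr
carol | 8 | fin
After ORDER BY (3 rows):
cities.name | cities.amt | cities.dept
carol | 8 | fin
eve | 5 | hr
frank | 1 | fin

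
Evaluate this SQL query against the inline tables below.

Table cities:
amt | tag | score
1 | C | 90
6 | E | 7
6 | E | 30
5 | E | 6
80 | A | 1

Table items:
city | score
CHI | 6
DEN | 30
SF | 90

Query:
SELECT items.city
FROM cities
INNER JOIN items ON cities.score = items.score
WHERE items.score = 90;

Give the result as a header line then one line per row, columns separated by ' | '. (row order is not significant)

After JOIN items (3 rows):
cities.amt | cities.tag | cities.score | items.city | items.score
1 | C | 90 | SF | 90
6 | E | 30 | DEN | 30
5 | E | 6 | CHI | 6
After WHERE (1 rows):
cities.amt | cities.tag | cities.score | items.city | items.score
1 | C | 90 | SF | 90
After SELECT (1 rows):
items.city
SF

== RESULT ==
items.city
SF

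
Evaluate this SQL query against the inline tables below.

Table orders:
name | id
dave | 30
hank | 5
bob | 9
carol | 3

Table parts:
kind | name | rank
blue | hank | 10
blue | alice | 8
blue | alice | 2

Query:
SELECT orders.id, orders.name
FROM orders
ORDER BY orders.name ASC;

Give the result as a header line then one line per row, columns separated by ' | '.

After SELECT (4 rows):
orders.id | orders.name
30 | dave
5 | hank
9 | bob
3 | carol
After ORDER BY (4 rows):
orders.id | orders.name
9 | bob
3 | carol
30 | dave
5 | hank

== RESULT ==
orders.id | orders.name
9 | bob
3 | carol
30 | dave
5 | hank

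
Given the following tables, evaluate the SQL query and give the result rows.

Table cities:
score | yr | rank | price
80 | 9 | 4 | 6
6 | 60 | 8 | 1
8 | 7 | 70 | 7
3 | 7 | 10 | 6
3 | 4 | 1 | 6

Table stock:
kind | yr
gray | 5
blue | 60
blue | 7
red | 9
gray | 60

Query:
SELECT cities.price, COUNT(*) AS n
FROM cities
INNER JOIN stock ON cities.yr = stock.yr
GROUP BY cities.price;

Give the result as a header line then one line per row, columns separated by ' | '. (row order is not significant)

After JOIN stock (5 rows):
cities.score | cities.yr | cities.rank | cities.price | stock.kind | stock.yr
80 | 9 | 4 | 6 | red | 9
6 | 60 | 8 | 1 | blue | 60
6 | 60 | 8 | 1 | gray | 60
8 | 7 | 70 | 7 | blue | 7
3 | 7 | 10 | 6 | blue | 7
After GROUP BY (3 rows):
cities.price | n
6 | 2
1 | 2
7 | 1

== RESULT ==
cities.price | n
6 | 2
1 | 2
7 | 1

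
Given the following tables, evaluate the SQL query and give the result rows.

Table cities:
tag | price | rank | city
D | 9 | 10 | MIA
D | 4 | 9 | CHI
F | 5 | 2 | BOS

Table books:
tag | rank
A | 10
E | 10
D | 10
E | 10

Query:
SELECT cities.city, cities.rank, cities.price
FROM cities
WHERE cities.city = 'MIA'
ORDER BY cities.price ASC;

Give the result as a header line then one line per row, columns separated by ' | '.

After WHERE (1 rows):
cities.tag | cities.price | cities.rank | cities.city
D | 9 | 10 | MIA
After SELECT (1 rows):
cities.city | cities.rank | cities.price
MIA | 10 | 9
After ORDER BY (1 rows):
cities.city | cities.rank | cities.price
MIA | 10 | 9

== RESULT ==
cities.city | cities.rank | cities.price
MIA | 10 | 9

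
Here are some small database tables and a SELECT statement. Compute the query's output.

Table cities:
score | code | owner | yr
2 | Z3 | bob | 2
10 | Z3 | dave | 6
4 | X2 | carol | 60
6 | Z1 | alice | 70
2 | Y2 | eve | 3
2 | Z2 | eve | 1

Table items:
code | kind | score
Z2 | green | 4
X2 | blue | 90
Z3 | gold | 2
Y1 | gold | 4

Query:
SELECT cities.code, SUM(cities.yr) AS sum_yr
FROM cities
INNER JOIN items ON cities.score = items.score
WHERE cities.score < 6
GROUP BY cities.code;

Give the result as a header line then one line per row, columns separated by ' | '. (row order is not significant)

After JOIN items (5 rows):
cities.score | cities.code | cities.owner | cities.yr | items.code | items.kind | items.score
2 | Z3 | bob | 2 | Z3 | gold | 2
4 | X2 | carol | 60 | Z2 | green | 4
4 | X2 | carol | 60 | Y1 | gold | 4
2 | Y2 | eve | 3 | Z3 | gold | 2
2 | Z2 | eve | 1 | Z3 | gold | 2
After WHERE (5 rows):
cities.score | cities.code | cities.owner | cities.yr | items.code | items.kind | items.score
2 | Z3 | bob | 2 | Z3 | gold | 2
4 | X2 | carol | 60 | Z2 | green | 4
4 | X2 | carol | 60 | Y1 | gold | 4
2 | Y2 | eve | 3 | Z3 | gold | 2
2 | Z2 | eve | 1 | Z3 | gold | 2
After GROUP BY (4 rows):
cities.code | sum_yr
Z3 | 2
X2 | 120
Y2 | 3
Z2 | 1

== RESULT ==
cities.code | sum_yr
Z3 | 2
X2 | 120
Y2 | 3
Z2 | 1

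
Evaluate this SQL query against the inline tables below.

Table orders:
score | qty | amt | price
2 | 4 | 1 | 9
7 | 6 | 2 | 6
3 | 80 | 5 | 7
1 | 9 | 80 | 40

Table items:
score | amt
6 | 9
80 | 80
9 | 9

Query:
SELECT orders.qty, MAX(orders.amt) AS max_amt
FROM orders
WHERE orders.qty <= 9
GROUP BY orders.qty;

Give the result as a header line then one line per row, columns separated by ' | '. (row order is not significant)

== RESULT ==
orders.qty | max_amt
4 | 1
6 | 2
9 | 80

Derivation:
After WHERE (3 rows):
orders.score | orders.qty | orders.amt | orders.price
2 | 4 | 1 | 9
7 | 6 | 2 | 6
1 | 9 | 80 | 40
After GROUP BY (3 rows):
orders.qty | max_amt
4 | 1
6 | 2
9 | 80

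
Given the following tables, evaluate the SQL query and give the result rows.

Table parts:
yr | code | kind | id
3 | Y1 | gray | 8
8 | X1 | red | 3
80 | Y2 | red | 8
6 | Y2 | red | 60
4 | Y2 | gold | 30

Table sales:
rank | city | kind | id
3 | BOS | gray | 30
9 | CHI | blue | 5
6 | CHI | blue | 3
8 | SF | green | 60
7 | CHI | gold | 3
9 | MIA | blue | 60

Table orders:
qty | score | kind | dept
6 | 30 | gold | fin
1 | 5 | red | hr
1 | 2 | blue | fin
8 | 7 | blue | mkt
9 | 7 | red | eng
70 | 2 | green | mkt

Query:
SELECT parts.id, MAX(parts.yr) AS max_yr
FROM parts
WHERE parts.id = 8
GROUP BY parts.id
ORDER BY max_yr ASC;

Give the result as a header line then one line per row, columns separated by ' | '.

After WHERE (2 rows):
parts.yr | parts.code | parts.kind | parts.id
3 | Y1 | gray | 8
80 | Y2 | red | 8
After GROUP BY (1 rows):
parts.id | max_yr
8 | 80
After ORDER BY (1 rows):
parts.id | max_yr
8 | 80

== RESULT ==
parts.id | max_yr
8 | 80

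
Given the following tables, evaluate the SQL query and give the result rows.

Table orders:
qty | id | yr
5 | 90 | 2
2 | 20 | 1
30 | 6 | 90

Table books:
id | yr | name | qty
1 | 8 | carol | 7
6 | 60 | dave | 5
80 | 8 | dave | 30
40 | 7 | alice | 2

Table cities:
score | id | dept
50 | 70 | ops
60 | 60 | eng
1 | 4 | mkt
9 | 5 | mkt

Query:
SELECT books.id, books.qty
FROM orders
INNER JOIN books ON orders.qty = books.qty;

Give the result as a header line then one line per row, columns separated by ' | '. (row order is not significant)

After JOIN books (3 rows):
orders.qty | orders.id | orders.yr | books.id | books.yr | books.name | books.qty
5 | 90 | 2 | 6 | 60 | dave | 5
2 | 20 | 1 | 40 | 7 | alice | 2
30 | 6 | 90 | 80 | 8 | dave | 30
After SELECT (3 rows):
books.id | books.qty
6 | 5
40 | 2
80 | 30

== RESULT ==
books.id | books.qty
6 | 5
40 | 2
80 | 30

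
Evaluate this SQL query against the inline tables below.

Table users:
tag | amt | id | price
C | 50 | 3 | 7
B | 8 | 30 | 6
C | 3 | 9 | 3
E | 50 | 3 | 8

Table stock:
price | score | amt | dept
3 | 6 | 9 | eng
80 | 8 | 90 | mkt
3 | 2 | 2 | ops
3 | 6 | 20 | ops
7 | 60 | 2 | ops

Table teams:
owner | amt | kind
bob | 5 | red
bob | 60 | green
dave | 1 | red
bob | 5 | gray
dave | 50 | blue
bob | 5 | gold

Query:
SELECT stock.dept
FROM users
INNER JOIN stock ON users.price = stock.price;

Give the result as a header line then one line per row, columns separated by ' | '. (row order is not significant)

After JOIN stock (4 rows):
users.tag | users.amt | users.id | users.price | stock.price | stock.score | stock.amt | stock.dept
C | 50 | 3 | 7 | 7 | 60 | 2 | ops
C | 3 | 9 | 3 | 3 | 6 | 9 | eng
C | 3 | 9 | 3 | 3 | 2 | 2 | ops
C | 3 | 9 | 3 | 3 | 6 | 20 | ops
After SELECT (4 rows):
stock.dept
ops
eng
ops
ops

== RESULT ==
stock.dept
ops
eng
ops
ops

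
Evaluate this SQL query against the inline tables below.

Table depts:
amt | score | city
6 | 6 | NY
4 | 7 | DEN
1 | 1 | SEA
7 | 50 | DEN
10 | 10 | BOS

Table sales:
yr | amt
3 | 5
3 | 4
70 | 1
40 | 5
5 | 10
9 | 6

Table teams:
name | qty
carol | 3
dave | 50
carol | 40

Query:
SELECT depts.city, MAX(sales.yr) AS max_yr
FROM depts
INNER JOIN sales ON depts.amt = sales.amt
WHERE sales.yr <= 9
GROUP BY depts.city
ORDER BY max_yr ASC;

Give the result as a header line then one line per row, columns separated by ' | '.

After JOIN sales (4 rows):
depts.amt | depts.score | depts.city | sales.yr | sales.amt
6 | 6 | NY | 9 | 6
4 | 7 | DEN | 3 | 4
1 | 1 | SEA | 70 | 1
10 | 10 | BOS | 5 | 10
After WHERE (3 rows):
depts.amt | depts.score | depts.city | sales.yr | sales.amt
6 | 6 | NY | 9 | 6
4 | 7 | DEN | 3 | 4
10 | 10 | BOS | 5 | 10
After GROUP BY (3 rows):
depts.city | max_yr
NY | 9
DEN | 3
BOS | 5
After ORDER BY (3 rows):
depts.city | max_yr
DEN | 3
BOS | 5
NY | 9

== RESULT ==
depts.city | max_yr
DEN | 3
BOS | 5
NY | 9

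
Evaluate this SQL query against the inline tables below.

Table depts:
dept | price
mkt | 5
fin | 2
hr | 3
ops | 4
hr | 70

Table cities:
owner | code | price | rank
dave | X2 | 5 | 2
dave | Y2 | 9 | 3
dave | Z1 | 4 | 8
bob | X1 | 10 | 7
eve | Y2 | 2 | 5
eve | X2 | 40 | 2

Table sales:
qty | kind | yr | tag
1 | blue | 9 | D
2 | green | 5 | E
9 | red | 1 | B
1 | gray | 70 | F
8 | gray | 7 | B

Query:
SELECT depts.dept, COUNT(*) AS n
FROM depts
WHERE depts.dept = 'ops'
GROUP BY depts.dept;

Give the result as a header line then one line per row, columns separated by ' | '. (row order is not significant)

== RESULT ==
depts.dept | n
ops | 1

Derivation:
After WHERE (1 rows):
depts.dept | depts.price
ops | 4
After GROUP BY (1 rows):
depts.dept | n
ops | 1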